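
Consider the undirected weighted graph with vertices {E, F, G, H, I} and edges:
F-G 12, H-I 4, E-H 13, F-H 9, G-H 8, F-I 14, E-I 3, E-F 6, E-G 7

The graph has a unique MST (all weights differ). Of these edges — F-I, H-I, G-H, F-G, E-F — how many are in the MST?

2

Kruskal's algorithm — process edges by increasing weight (ties by edge label):
E-I (3): add. Components now {E,I} {F} {G} {H}
H-I (4): add. Components now {E,H,I} {F} {G}
E-F (6): add. Components now {E,F,H,I} {G}
E-G (7): add. Components now {E,F,G,H,I}
MST edge set: {E-I, H-I, E-F, E-G}.
Of the listed edges, {H-I, E-F} are in the MST → 2.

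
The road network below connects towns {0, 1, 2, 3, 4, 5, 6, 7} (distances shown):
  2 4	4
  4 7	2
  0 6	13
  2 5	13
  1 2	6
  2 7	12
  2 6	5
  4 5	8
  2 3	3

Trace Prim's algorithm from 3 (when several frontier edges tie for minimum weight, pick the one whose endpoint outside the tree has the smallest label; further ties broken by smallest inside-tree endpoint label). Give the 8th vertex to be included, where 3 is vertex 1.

0

Grow the tree from 3 using Prim:
Step 1: frontier [2 3 3] → take 2 3 (3); add 2.
Step 2: frontier [2 4 4, 2 6 5, 1 2 6, 2 7 12, 2 5 13] → take 2 4 (4); add 4.
Step 3: frontier [2 6 5, 1 2 6, 2 7 12, 2 5 13, 4 7 2, 4 5 8] → take 4 7 (2); add 7.
Step 4: frontier [2 6 5, 1 2 6, 2 5 13, 4 5 8] → take 2 6 (5); add 6.
Step 5: frontier [1 2 6, 2 5 13, 4 5 8, 0 6 13] → take 1 2 (6); add 1.
Step 6: frontier [2 5 13, 4 5 8, 0 6 13] → take 4 5 (8); add 5.
Step 7: frontier [0 6 13] → take 0 6 (13); add 0.
Vertex order: 3, 2, 4, 7, 6, 1, 5, 0. The 8th vertex is 0.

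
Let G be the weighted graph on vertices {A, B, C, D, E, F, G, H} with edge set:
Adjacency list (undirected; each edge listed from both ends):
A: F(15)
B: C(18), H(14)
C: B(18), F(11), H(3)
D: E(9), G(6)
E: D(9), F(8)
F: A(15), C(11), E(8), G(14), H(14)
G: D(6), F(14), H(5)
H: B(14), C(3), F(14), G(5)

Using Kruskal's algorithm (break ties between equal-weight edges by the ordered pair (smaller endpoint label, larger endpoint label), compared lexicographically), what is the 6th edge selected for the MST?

Kruskal: consider edges lightest-first.
C H (3): add — endpoints in different components.
G H (5): add — endpoints in different components.
D G (6): add — endpoints in different components.
E F (8): add — endpoints in different components.
D E (9): add — endpoints in different components.
C F (11): skip — C and F already connected.
B H (14): add — endpoints in different components.
F G (14): skip — F and G already connected.
F H (14): skip — F and H already connected.
A F (15): add — endpoints in different components.
The 6th edge added is B H.

B-H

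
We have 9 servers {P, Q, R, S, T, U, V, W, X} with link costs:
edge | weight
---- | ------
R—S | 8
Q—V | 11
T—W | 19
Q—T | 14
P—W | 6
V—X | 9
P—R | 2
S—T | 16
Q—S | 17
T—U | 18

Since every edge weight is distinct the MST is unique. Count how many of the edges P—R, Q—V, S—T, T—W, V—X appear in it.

Kruskal: consider edges lightest-first.
P—R (2): add — endpoints in different components.
P—W (6): add — endpoints in different components.
R—S (8): add — endpoints in different components.
V—X (9): add — endpoints in different components.
Q—V (11): add — endpoints in different components.
Q—T (14): add — endpoints in different components.
S—T (16): add — endpoints in different components.
Q—S (17): skip — Q and S already connected.
T—U (18): add — endpoints in different components.
MST edge set: {P—R, P—W, R—S, V—X, Q—V, Q—T, S—T, T—U}.
Of the listed edges, {P—R, Q—V, S—T, V—X} are in the MST → 4.

4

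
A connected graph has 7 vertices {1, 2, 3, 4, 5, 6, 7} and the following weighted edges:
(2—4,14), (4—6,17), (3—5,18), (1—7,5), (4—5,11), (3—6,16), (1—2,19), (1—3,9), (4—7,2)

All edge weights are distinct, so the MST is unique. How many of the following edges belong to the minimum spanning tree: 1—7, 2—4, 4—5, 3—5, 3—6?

4

Sort edges by weight, then run Kruskal:
4—7 (2): add. Components now {1} {2} {3} {4,7} {5} {6}
1—7 (5): add. Components now {1,4,7} {2} {3} {5} {6}
1—3 (9): add. Components now {1,3,4,7} {2} {5} {6}
4—5 (11): add. Components now {1,3,4,5,7} {2} {6}
2—4 (14): add. Components now {1,2,3,4,5,7} {6}
3—6 (16): add. Components now {1,2,3,4,5,6,7}
MST edge set: {4—7, 1—7, 1—3, 4—5, 2—4, 3—6}.
Of the listed edges, {1—7, 2—4, 4—5, 3—6} are in the MST → 4.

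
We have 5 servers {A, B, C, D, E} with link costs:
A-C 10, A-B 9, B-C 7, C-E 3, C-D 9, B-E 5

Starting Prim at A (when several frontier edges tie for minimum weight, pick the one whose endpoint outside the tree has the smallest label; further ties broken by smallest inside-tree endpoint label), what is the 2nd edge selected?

B-E

Prim, starting at A.
Step 1: frontier [A-B 9, A-C 10] → take A-B (9); add B.
Step 2: frontier [A-C 10, B-E 5, B-C 7] → take B-E (5); add E.
Step 3: frontier [A-C 10, B-C 7, C-E 3] → take C-E (3); add C.
Step 4: frontier [C-D 9] → take C-D (9); add D.
The 2nd edge added is B-E.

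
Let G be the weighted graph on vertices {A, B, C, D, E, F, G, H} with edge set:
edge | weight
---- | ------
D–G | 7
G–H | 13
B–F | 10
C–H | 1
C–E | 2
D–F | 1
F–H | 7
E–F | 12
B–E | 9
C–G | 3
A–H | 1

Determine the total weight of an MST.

Grow the tree from H using Prim:
Step 1: cheapest edge leaving the tree is A–H (1); add A.
Step 2: cheapest edge leaving the tree is C–H (1); add C.
Step 3: cheapest edge leaving the tree is C–E (2); add E.
Step 4: cheapest edge leaving the tree is C–G (3); add G.
Step 5: cheapest edge leaving the tree is D–G (7); add D.
Step 6: cheapest edge leaving the tree is D–F (1); add F.
Step 7: cheapest edge leaving the tree is B–E (9); add B.
MST edges: A–H, C–H, C–E, C–G, D–G, D–F, B–E; total weight 1+1+2+3+7+1+9 = 24.

24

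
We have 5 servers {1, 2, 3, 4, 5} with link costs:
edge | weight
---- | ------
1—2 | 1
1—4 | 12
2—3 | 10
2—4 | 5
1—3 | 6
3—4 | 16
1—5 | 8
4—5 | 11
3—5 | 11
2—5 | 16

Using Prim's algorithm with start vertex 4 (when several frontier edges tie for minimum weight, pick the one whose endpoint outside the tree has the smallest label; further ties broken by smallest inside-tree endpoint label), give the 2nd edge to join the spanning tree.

Prim, starting at 4.
Step 1: frontier [2—4 5, 4—5 11, 1—4 12, 3—4 16] → take 2—4 (5); add 2.
Step 2: frontier [1—2 1, 2—3 10, 2—5 16, 4—5 11, 1—4 12, 3—4 16] → take 1—2 (1); add 1.
Step 3: frontier [1—3 6, 1—5 8, 2—3 10, 2—5 16, 4—5 11, 3—4 16] → take 1—3 (6); add 3.
Step 4: frontier [1—5 8, 2—5 16, 3—5 11, 4—5 11] → take 1—5 (8); add 5.
The 2nd edge added is 1—2.

1-2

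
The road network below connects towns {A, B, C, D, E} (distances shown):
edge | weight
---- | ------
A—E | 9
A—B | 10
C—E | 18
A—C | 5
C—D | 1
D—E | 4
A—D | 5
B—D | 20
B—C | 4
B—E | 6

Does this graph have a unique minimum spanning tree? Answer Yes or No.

No

Kruskal's algorithm — process edges by increasing weight (ties by edge label):
C—D (1): add — endpoints in different components.
B—C (4): add — endpoints in different components.
D—E (4): add — endpoints in different components.
A—C (5): add — endpoints in different components.
Non-tree edge A—D has weight 5, equal to the heaviest edge on its tree cycle — swapping gives another MST of the same weight. Not unique.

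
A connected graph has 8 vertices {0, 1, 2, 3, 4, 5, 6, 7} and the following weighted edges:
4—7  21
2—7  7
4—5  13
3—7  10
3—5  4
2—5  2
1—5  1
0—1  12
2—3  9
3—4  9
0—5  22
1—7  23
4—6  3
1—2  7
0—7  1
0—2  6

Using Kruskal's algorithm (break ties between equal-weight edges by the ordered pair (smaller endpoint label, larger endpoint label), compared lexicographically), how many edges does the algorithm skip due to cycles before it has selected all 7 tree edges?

3

Kruskal: consider edges lightest-first.
0—7 (1): add — endpoints in different components.
1—5 (1): add — endpoints in different components.
2—5 (2): add — endpoints in different components.
4—6 (3): add — endpoints in different components.
3—5 (4): add — endpoints in different components.
0—2 (6): add — endpoints in different components.
1—2 (7): skip — 1 and 2 already connected.
2—7 (7): skip — 2 and 7 already connected.
2—3 (9): skip — 2 and 3 already connected.
3—4 (9): add — endpoints in different components.
Edges rejected before the tree was complete: 3.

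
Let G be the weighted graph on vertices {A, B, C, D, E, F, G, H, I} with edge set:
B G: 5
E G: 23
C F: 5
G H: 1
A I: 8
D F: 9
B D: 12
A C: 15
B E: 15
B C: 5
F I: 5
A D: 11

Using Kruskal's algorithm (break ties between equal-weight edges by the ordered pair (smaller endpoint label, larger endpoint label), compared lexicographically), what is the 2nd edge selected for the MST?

B-C

Kruskal's algorithm — process edges by increasing weight (ties by edge label):
G H (1): add — endpoints in different components.
B C (5): add — endpoints in different components.
B G (5): add — endpoints in different components.
C F (5): add — endpoints in different components.
F I (5): add — endpoints in different components.
A I (8): add — endpoints in different components.
D F (9): add — endpoints in different components.
A D (11): skip — A and D already connected.
B D (12): skip — B and D already connected.
A C (15): skip — A and C already connected.
B E (15): add — endpoints in different components.
The 2nd edge added is B C.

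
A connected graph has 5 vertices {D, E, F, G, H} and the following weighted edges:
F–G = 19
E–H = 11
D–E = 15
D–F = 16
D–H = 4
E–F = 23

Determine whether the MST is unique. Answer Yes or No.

Yes

Sort edges by weight, then run Kruskal:
D–H (4): add — endpoints in different components.
E–H (11): add — endpoints in different components.
D–E (15): skip — D and E already connected.
D–F (16): add — endpoints in different components.
F–G (19): add — endpoints in different components.
Every non-tree edge has weight strictly greater than the heaviest edge on the tree path between its endpoints, so the MST is unique.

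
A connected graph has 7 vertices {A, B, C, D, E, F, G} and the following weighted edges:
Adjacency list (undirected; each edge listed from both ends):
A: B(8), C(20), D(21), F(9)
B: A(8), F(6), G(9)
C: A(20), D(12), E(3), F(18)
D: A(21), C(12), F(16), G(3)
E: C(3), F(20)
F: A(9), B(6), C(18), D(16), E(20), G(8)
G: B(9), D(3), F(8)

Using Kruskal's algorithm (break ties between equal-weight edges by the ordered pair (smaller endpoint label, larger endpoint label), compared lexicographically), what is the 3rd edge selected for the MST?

B-F

Kruskal: consider edges lightest-first.
C–E (3): add. Components now {A} {B} {C,E} {D} {F} {G}
D–G (3): add. Components now {A} {B} {C,E} {D,G} {F}
B–F (6): add. Components now {A} {B,F} {C,E} {D,G}
A–B (8): add. Components now {A,B,F} {C,E} {D,G}
F–G (8): add. Components now {A,B,D,F,G} {C,E}
A–F (9): skip — A and F already connected.
B–G (9): skip — B and G already connected.
C–D (12): add. Components now {A,B,C,D,E,F,G}
The 3rd edge added is B–F.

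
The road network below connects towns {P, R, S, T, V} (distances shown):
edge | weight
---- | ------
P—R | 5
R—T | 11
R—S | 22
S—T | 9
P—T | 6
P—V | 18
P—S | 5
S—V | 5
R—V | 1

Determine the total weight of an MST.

Kruskal's algorithm — process edges by increasing weight (ties by edge label):
R—V (1): add. Components now {R,V} {S} {T} {P}
P—R (5): add. Components now {P,R,V} {S} {T}
P—S (5): add. Components now {P,R,S,V} {T}
S—V (5): skip — V and S already connected.
P—T (6): add. Components now {P,R,S,T,V}
MST edges: R—V, P—R, P—S, P—T; total weight 1+5+5+6 = 17.

17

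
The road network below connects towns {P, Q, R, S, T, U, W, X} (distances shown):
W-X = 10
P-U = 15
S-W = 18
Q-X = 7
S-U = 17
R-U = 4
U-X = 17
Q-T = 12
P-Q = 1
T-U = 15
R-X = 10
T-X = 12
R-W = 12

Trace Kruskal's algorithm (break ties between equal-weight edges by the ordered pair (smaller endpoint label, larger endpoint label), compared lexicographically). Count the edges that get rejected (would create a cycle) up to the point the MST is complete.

Kruskal: consider edges lightest-first.
P-Q (1): add — endpoints in different components.
R-U (4): add — endpoints in different components.
Q-X (7): add — endpoints in different components.
R-X (10): add — endpoints in different components.
W-X (10): add — endpoints in different components.
Q-T (12): add — endpoints in different components.
R-W (12): skip — W and R already connected.
T-X (12): skip — T and X already connected.
P-U (15): skip — U and P already connected.
T-U (15): skip — U and T already connected.
S-U (17): add — endpoints in different components.
Edges rejected before the tree was complete: 4.

4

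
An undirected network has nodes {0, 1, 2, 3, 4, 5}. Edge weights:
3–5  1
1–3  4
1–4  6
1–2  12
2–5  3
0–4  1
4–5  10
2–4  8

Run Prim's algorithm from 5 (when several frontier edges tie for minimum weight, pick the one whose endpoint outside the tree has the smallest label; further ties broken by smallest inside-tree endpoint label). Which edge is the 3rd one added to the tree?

Prim's algorithm from 5:
Step 1: frontier [3–5 1, 2–5 3, 4–5 10] → take 3–5 (1); add 3.
Step 2: frontier [1–3 4, 2–5 3, 4–5 10] → take 2–5 (3); add 2.
Step 3: frontier [2–4 8, 1–2 12, 1–3 4, 4–5 10] → take 1–3 (4); add 1.
Step 4: frontier [1–4 6, 2–4 8, 4–5 10] → take 1–4 (6); add 4.
Step 5: frontier [0–4 1] → take 0–4 (1); add 0.
The 3rd edge added is 1–3.

1-3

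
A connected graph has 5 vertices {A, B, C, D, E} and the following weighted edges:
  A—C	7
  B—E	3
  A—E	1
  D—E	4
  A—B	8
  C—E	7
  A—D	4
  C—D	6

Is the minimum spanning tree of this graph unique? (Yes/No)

Kruskal: consider edges lightest-first.
A—E (1): add. Components now {A,E} {B} {C} {D}
B—E (3): add. Components now {A,B,E} {C} {D}
A—D (4): add. Components now {A,B,D,E} {C}
D—E (4): skip — D and E already connected.
C—D (6): add. Components now {A,B,C,D,E}
Non-tree edge D—E has weight 4, equal to the heaviest edge on its tree cycle — swapping gives another MST of the same weight. Not unique.

No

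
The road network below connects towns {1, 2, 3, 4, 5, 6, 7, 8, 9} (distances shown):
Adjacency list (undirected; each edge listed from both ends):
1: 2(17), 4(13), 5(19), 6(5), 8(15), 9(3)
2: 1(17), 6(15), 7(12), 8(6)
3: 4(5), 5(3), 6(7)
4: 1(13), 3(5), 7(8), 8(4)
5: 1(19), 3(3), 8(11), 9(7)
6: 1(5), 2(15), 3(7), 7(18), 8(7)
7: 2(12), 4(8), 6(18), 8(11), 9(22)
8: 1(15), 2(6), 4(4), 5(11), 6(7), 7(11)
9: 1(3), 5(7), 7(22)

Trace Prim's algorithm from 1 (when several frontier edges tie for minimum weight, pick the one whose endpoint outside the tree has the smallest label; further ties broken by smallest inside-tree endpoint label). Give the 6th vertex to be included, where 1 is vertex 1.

Prim's algorithm from 1:
Step 1: cheapest edge leaving the tree is 1-9 (3); add 9.
Step 2: cheapest edge leaving the tree is 1-6 (5); add 6.
Step 3: cheapest edge leaving the tree is 3-6 (7); add 3.
Step 4: cheapest edge leaving the tree is 3-5 (3); add 5.
Step 5: cheapest edge leaving the tree is 3-4 (5); add 4.
Step 6: cheapest edge leaving the tree is 4-8 (4); add 8.
Step 7: cheapest edge leaving the tree is 2-8 (6); add 2.
Step 8: cheapest edge leaving the tree is 4-7 (8); add 7.
Vertex order: 1, 9, 6, 3, 5, 4, 8, 2, 7. The 6th vertex is 4.

4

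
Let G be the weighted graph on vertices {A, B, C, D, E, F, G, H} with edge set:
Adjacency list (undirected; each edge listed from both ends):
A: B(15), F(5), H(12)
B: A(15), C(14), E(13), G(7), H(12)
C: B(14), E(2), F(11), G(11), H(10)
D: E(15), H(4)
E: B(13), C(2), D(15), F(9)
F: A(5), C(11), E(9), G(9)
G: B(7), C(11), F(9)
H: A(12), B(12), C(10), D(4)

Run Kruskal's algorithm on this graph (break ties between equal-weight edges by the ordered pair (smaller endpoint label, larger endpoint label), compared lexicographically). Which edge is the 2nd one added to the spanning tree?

Kruskal: consider edges lightest-first.
C–E (2): add — endpoints in different components.
D–H (4): add — endpoints in different components.
A–F (5): add — endpoints in different components.
B–G (7): add — endpoints in different components.
E–F (9): add — endpoints in different components.
F–G (9): add — endpoints in different components.
C–H (10): add — endpoints in different components.
The 2nd edge added is D–H.

D-H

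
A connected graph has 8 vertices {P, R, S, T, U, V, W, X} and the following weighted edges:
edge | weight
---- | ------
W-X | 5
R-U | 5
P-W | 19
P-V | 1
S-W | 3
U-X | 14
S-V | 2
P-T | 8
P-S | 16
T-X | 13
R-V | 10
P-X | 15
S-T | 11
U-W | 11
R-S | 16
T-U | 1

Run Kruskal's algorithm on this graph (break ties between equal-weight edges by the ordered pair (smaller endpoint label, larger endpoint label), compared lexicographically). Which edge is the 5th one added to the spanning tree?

Sort edges by weight, then run Kruskal:
P-V (1): add — endpoints in different components.
T-U (1): add — endpoints in different components.
S-V (2): add — endpoints in different components.
S-W (3): add — endpoints in different components.
R-U (5): add — endpoints in different components.
W-X (5): add — endpoints in different components.
P-T (8): add — endpoints in different components.
The 5th edge added is R-U.

R-U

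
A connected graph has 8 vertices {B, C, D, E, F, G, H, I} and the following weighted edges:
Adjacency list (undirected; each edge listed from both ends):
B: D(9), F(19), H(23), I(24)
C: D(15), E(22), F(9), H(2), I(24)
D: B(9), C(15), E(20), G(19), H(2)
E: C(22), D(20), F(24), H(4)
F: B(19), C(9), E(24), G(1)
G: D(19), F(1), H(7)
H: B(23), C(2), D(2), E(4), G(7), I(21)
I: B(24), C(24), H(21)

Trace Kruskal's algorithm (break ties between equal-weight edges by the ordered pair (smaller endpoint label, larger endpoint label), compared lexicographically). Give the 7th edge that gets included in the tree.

Kruskal's algorithm — process edges by increasing weight (ties by edge label):
F–G (1): add — endpoints in different components.
C–H (2): add — endpoints in different components.
D–H (2): add — endpoints in different components.
E–H (4): add — endpoints in different components.
G–H (7): add — endpoints in different components.
B–D (9): add — endpoints in different components.
C–F (9): skip — C and F already connected.
C–D (15): skip — C and D already connected.
B–F (19): skip — B and F already connected.
D–G (19): skip — D and G already connected.
D–E (20): skip — D and E already connected.
H–I (21): add — endpoints in different components.
The 7th edge added is H–I.

H-I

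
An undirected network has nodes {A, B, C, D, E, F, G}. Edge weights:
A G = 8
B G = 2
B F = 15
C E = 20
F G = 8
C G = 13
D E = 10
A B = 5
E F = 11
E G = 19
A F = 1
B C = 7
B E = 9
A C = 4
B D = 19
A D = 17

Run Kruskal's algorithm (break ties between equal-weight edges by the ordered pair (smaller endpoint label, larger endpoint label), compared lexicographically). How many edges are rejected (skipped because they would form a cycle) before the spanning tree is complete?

Sort edges by weight, then run Kruskal:
A F (1): add. Components now {A,F} {B} {C} {D} {E} {G}
B G (2): add. Components now {A,F} {B,G} {C} {D} {E}
A C (4): add. Components now {A,C,F} {B,G} {D} {E}
A B (5): add. Components now {A,B,C,F,G} {D} {E}
B C (7): skip — B and C already connected.
A G (8): skip — A and G already connected.
F G (8): skip — F and G already connected.
B E (9): add. Components now {A,B,C,E,F,G} {D}
D E (10): add. Components now {A,B,C,D,E,F,G}
Edges rejected before the tree was complete: 3.

3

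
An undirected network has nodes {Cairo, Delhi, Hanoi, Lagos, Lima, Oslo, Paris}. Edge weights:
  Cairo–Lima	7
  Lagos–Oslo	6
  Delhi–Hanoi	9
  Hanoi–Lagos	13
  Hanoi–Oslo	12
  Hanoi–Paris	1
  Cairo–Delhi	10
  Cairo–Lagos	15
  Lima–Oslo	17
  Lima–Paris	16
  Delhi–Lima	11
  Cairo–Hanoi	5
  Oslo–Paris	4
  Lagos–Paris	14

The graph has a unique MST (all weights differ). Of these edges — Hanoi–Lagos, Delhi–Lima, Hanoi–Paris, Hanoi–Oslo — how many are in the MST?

1

Sort edges by weight, then run Kruskal:
Hanoi–Paris (1): add. Components now {Lagos} {Lima} {Hanoi,Paris} {Cairo} {Oslo} {Delhi}
Oslo–Paris (4): add. Components now {Lagos} {Lima} {Hanoi,Oslo,Paris} {Cairo} {Delhi}
Cairo–Hanoi (5): add. Components now {Lagos} {Lima} {Cairo,Hanoi,Oslo,Paris} {Delhi}
Lagos–Oslo (6): add. Components now {Cairo,Hanoi,Lagos,Oslo,Paris} {Lima} {Delhi}
Cairo–Lima (7): add. Components now {Cairo,Hanoi,Lagos,Lima,Oslo,Paris} {Delhi}
Delhi–Hanoi (9): add. Components now {Cairo,Delhi,Hanoi,Lagos,Lima,Oslo,Paris}
MST edge set: {Hanoi–Paris, Oslo–Paris, Cairo–Hanoi, Lagos–Oslo, Cairo–Lima, Delhi–Hanoi}.
Of the listed edges, {Hanoi–Paris} are in the MST → 1.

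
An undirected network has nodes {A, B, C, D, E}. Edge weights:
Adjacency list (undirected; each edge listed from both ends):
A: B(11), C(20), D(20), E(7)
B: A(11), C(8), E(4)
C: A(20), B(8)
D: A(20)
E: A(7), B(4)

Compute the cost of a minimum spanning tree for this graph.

Prim, starting at D.
Step 1: cheapest edge leaving the tree is A-D (20); add A.
Step 2: cheapest edge leaving the tree is A-E (7); add E.
Step 3: cheapest edge leaving the tree is B-E (4); add B.
Step 4: cheapest edge leaving the tree is B-C (8); add C.
MST edges: A-D, A-E, B-E, B-C; total weight 20+7+4+8 = 39.

39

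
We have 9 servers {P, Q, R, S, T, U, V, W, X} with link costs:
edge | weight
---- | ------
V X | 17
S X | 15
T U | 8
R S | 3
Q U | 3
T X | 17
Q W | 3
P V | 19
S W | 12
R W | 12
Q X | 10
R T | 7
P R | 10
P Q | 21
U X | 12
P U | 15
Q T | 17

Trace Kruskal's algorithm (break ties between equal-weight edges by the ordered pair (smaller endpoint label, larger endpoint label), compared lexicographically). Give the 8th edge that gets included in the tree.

Kruskal: consider edges lightest-first.
Q U (3): add — endpoints in different components.
Q W (3): add — endpoints in different components.
R S (3): add — endpoints in different components.
R T (7): add — endpoints in different components.
T U (8): add — endpoints in different components.
P R (10): add — endpoints in different components.
Q X (10): add — endpoints in different components.
R W (12): skip — W and R already connected.
S W (12): skip — W and S already connected.
U X (12): skip — U and X already connected.
P U (15): skip — U and P already connected.
S X (15): skip — X and S already connected.
Q T (17): skip — Q and T already connected.
T X (17): skip — X and T already connected.
V X (17): add — endpoints in different components.
The 8th edge added is V X.

V-X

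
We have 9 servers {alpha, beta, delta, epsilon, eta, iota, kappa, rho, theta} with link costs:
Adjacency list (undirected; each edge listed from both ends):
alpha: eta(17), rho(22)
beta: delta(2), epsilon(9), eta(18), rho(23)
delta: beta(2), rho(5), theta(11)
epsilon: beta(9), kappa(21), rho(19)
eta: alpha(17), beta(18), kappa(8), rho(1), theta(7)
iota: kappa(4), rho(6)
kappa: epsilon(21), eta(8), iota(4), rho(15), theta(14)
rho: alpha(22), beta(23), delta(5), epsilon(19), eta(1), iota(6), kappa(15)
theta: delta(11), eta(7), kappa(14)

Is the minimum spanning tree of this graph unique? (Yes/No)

Yes

Sort edges by weight, then run Kruskal:
eta rho (1): add — endpoints in different components.
beta delta (2): add — endpoints in different components.
iota kappa (4): add — endpoints in different components.
delta rho (5): add — endpoints in different components.
iota rho (6): add — endpoints in different components.
eta theta (7): add — endpoints in different components.
eta kappa (8): skip — eta and kappa already connected.
beta epsilon (9): add — endpoints in different components.
delta theta (11): skip — theta and delta already connected.
kappa theta (14): skip — kappa and theta already connected.
kappa rho (15): skip — kappa and rho already connected.
alpha eta (17): add — endpoints in different components.
Every non-tree edge has weight strictly greater than the heaviest edge on the tree path between its endpoints, so the MST is unique.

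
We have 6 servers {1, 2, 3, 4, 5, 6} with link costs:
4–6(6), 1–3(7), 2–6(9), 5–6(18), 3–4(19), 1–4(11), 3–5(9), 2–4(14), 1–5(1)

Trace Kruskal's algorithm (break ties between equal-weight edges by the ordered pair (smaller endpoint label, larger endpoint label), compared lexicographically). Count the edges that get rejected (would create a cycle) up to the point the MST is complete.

1

Kruskal: consider edges lightest-first.
1–5 (1): add — endpoints in different components.
4–6 (6): add — endpoints in different components.
1–3 (7): add — endpoints in different components.
2–6 (9): add — endpoints in different components.
3–5 (9): skip — 3 and 5 already connected.
1–4 (11): add — endpoints in different components.
Edges rejected before the tree was complete: 1.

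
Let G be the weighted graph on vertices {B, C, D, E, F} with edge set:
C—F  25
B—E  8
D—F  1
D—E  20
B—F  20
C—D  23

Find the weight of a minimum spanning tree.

Kruskal: consider edges lightest-first.
D—F (1): add. Components now {B} {C} {D,F} {E}
B—E (8): add. Components now {B,E} {C} {D,F}
B—F (20): add. Components now {B,D,E,F} {C}
D—E (20): skip — D and E already connected.
C—D (23): add. Components now {B,C,D,E,F}
MST edges: D—F, B—E, B—F, C—D; total weight 1+8+20+23 = 52.

52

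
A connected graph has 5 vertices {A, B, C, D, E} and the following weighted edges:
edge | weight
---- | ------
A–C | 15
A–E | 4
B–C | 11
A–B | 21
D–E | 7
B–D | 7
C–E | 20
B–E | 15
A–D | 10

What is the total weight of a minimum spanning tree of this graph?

Sort edges by weight, then run Kruskal:
A–E (4): add — endpoints in different components.
B–D (7): add — endpoints in different components.
D–E (7): add — endpoints in different components.
A–D (10): skip — A and D already connected.
B–C (11): add — endpoints in different components.
MST edges: A–E, B–D, D–E, B–C; total weight 4+7+7+11 = 29.

29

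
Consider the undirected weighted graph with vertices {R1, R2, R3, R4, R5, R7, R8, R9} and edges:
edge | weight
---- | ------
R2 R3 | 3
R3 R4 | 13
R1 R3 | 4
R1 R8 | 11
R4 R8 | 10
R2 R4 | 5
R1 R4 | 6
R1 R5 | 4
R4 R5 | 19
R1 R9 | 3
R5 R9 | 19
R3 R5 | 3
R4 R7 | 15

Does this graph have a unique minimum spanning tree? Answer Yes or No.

No

Kruskal's algorithm — process edges by increasing weight (ties by edge label):
R1 R9 (3): add — endpoints in different components.
R2 R3 (3): add — endpoints in different components.
R3 R5 (3): add — endpoints in different components.
R1 R3 (4): add — endpoints in different components.
R1 R5 (4): skip — R5 and R1 already connected.
R2 R4 (5): add — endpoints in different components.
R1 R4 (6): skip — R4 and R1 already connected.
R4 R8 (10): add — endpoints in different components.
R1 R8 (11): skip — R8 and R1 already connected.
R3 R4 (13): skip — R4 and R3 already connected.
R4 R7 (15): add — endpoints in different components.
Non-tree edge R1 R5 has weight 4, equal to the heaviest edge on its tree cycle — swapping gives another MST of the same weight. Not unique.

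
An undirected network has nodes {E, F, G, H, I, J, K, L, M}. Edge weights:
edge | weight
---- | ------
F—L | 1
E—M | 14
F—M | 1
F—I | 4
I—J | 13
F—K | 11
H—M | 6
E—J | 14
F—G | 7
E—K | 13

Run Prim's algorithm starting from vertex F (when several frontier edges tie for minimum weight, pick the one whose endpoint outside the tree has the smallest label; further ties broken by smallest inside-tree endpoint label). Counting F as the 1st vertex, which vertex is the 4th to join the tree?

I

Prim, starting at F.
Step 1: frontier [F—L 1, F—M 1, F—I 4, F—G 7, F—K 11] → take F—L (1); add L.
Step 2: frontier [F—M 1, F—I 4, F—G 7, F—K 11] → take F—M (1); add M.
Step 3: frontier [F—I 4, F—G 7, F—K 11, H—M 6, E—M 14] → take F—I (4); add I.
Step 4: frontier [F—G 7, F—K 11, I—J 13, H—M 6, E—M 14] → take H—M (6); add H.
Step 5: frontier [F—G 7, F—K 11, I—J 13, E—M 14] → take F—G (7); add G.
Step 6: frontier [F—K 11, I—J 13, E—M 14] → take F—K (11); add K.
Step 7: frontier [I—J 13, E—K 13, E—M 14] → take E—K (13); add E.
Step 8: frontier [E—J 14, I—J 13] → take I—J (13); add J.
Vertex order: F, L, M, I, H, G, K, E, J. The 4th vertex is I.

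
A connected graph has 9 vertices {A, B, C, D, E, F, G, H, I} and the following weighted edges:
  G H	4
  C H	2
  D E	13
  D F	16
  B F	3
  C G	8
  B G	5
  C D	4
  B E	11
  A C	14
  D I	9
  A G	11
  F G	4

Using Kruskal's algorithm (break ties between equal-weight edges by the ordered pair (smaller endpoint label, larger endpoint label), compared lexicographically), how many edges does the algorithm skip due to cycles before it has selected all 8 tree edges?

Kruskal's algorithm — process edges by increasing weight (ties by edge label):
C H (2): add — endpoints in different components.
B F (3): add — endpoints in different components.
C D (4): add — endpoints in different components.
F G (4): add — endpoints in different components.
G H (4): add — endpoints in different components.
B G (5): skip — B and G already connected.
C G (8): skip — C and G already connected.
D I (9): add — endpoints in different components.
A G (11): add — endpoints in different components.
B E (11): add — endpoints in different components.
Edges rejected before the tree was complete: 2.

2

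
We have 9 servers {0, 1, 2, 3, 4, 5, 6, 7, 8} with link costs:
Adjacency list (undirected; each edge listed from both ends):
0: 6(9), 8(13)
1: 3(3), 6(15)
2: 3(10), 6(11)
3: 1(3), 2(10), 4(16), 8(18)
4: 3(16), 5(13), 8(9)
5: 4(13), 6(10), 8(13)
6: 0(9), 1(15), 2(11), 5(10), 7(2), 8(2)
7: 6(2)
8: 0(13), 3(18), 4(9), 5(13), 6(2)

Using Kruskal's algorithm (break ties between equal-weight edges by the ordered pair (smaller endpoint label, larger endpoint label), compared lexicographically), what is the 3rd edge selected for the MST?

Kruskal's algorithm — process edges by increasing weight (ties by edge label):
6-7 (2): add — endpoints in different components.
6-8 (2): add — endpoints in different components.
1-3 (3): add — endpoints in different components.
0-6 (9): add — endpoints in different components.
4-8 (9): add — endpoints in different components.
2-3 (10): add — endpoints in different components.
5-6 (10): add — endpoints in different components.
2-6 (11): add — endpoints in different components.
The 3rd edge added is 1-3.

1-3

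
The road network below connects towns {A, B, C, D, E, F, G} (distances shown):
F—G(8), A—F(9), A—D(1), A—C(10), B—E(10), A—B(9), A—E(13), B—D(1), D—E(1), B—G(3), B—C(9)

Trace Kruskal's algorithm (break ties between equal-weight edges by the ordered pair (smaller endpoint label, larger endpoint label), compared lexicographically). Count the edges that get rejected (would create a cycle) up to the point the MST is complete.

Kruskal: consider edges lightest-first.
A—D (1): add. Components now {A,D} {B} {C} {E} {F} {G}
B—D (1): add. Components now {A,B,D} {C} {E} {F} {G}
D—E (1): add. Components now {A,B,D,E} {C} {F} {G}
B—G (3): add. Components now {A,B,D,E,G} {C} {F}
F—G (8): add. Components now {A,B,D,E,F,G} {C}
A—B (9): skip — A and B already connected.
A—F (9): skip — A and F already connected.
B—C (9): add. Components now {A,B,C,D,E,F,G}
Edges rejected before the tree was complete: 2.

2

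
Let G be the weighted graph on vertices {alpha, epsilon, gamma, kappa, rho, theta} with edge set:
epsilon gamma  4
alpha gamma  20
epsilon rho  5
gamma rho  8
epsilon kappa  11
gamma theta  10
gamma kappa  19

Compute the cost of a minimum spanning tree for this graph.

Sort edges by weight, then run Kruskal:
epsilon gamma (4): add. Components now {epsilon,gamma} {rho} {theta} {alpha} {kappa}
epsilon rho (5): add. Components now {epsilon,gamma,rho} {theta} {alpha} {kappa}
gamma rho (8): skip — gamma and rho already connected.
gamma theta (10): add. Components now {epsilon,gamma,rho,theta} {alpha} {kappa}
epsilon kappa (11): add. Components now {epsilon,gamma,kappa,rho,theta} {alpha}
gamma kappa (19): skip — gamma and kappa already connected.
alpha gamma (20): add. Components now {alpha,epsilon,gamma,kappa,rho,theta}
MST edges: epsilon gamma, epsilon rho, gamma theta, epsilon kappa, alpha gamma; total weight 4+5+10+11+20 = 50.

50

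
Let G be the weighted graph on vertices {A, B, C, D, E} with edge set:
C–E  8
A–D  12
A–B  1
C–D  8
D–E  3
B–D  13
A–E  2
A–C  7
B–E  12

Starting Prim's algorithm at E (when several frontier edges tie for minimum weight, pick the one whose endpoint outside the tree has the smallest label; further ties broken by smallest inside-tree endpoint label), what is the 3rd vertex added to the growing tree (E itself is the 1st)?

B

Grow the tree from E using Prim:
Step 1: frontier [A–E 2, D–E 3, C–E 8, B–E 12] → take A–E (2); add A.
Step 2: frontier [A–B 1, A–C 7, A–D 12, D–E 3, C–E 8, B–E 12] → take A–B (1); add B.
Step 3: frontier [A–C 7, A–D 12, B–D 13, D–E 3, C–E 8] → take D–E (3); add D.
Step 4: frontier [A–C 7, C–D 8, C–E 8] → take A–C (7); add C.
Vertex order: E, A, B, D, C. The 3rd vertex is B.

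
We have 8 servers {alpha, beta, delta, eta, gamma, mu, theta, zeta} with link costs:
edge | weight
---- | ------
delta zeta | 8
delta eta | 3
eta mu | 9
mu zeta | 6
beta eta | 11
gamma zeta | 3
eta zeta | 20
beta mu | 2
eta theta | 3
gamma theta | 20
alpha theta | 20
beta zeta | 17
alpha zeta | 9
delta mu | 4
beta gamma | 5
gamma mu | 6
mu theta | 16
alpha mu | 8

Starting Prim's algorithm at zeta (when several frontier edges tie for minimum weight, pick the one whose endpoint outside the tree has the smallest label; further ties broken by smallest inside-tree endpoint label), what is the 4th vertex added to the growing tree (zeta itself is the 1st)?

Prim's algorithm from zeta:
Step 1: cheapest edge leaving the tree is gamma zeta (3); add gamma.
Step 2: cheapest edge leaving the tree is beta gamma (5); add beta.
Step 3: cheapest edge leaving the tree is beta mu (2); add mu.
Step 4: cheapest edge leaving the tree is delta mu (4); add delta.
Step 5: cheapest edge leaving the tree is delta eta (3); add eta.
Step 6: cheapest edge leaving the tree is eta theta (3); add theta.
Step 7: cheapest edge leaving the tree is alpha mu (8); add alpha.
Vertex order: zeta, gamma, beta, mu, delta, eta, theta, alpha. The 4th vertex is mu.

mu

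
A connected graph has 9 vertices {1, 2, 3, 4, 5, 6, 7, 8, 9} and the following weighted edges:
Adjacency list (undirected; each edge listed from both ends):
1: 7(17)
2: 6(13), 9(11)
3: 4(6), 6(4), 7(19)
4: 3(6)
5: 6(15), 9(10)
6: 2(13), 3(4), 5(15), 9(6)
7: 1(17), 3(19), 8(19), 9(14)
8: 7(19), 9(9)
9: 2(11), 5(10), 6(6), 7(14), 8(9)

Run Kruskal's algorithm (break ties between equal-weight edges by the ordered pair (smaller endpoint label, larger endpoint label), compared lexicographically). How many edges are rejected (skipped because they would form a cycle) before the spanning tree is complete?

Kruskal: consider edges lightest-first.
3–6 (4): add — endpoints in different components.
3–4 (6): add — endpoints in different components.
6–9 (6): add — endpoints in different components.
8–9 (9): add — endpoints in different components.
5–9 (10): add — endpoints in different components.
2–9 (11): add — endpoints in different components.
2–6 (13): skip — 2 and 6 already connected.
7–9 (14): add — endpoints in different components.
5–6 (15): skip — 5 and 6 already connected.
1–7 (17): add — endpoints in different components.
Edges rejected before the tree was complete: 2.

2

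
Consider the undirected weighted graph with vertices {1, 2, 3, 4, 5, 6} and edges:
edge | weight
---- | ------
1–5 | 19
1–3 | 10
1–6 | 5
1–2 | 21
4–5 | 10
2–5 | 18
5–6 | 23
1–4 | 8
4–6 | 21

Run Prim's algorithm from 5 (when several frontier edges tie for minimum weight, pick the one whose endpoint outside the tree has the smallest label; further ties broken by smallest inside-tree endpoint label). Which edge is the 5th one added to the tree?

2-5

Grow the tree from 5 using Prim:
Step 1: cheapest edge leaving the tree is 4–5 (10); add 4.
Step 2: cheapest edge leaving the tree is 1–4 (8); add 1.
Step 3: cheapest edge leaving the tree is 1–6 (5); add 6.
Step 4: cheapest edge leaving the tree is 1–3 (10); add 3.
Step 5: cheapest edge leaving the tree is 2–5 (18); add 2.
The 5th edge added is 2–5.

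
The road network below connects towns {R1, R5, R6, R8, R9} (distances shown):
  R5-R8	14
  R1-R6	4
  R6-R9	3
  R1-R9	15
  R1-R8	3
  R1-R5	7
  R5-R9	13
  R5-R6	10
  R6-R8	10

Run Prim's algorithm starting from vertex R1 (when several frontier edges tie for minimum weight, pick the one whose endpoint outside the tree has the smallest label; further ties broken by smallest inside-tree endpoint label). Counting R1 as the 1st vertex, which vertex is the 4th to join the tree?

R9

Prim, starting at R1.
Step 1: frontier [R1-R8 3, R1-R6 4, R1-R5 7, R1-R9 15] → take R1-R8 (3); add R8.
Step 2: frontier [R1-R6 4, R1-R5 7, R1-R9 15, R6-R8 10, R5-R8 14] → take R1-R6 (4); add R6.
Step 3: frontier [R1-R5 7, R1-R9 15, R6-R9 3, R5-R6 10, R5-R8 14] → take R6-R9 (3); add R9.
Step 4: frontier [R1-R5 7, R5-R6 10, R5-R8 14, R5-R9 13] → take R1-R5 (7); add R5.
Vertex order: R1, R8, R6, R9, R5. The 4th vertex is R9.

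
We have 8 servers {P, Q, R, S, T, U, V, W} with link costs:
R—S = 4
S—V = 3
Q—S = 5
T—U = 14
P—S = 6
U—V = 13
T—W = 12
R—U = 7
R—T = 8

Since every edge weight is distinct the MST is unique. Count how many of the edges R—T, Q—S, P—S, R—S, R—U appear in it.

5

Kruskal's algorithm — process edges by increasing weight (ties by edge label):
S—V (3): add — endpoints in different components.
R—S (4): add — endpoints in different components.
Q—S (5): add — endpoints in different components.
P—S (6): add — endpoints in different components.
R—U (7): add — endpoints in different components.
R—T (8): add — endpoints in different components.
T—W (12): add — endpoints in different components.
MST edge set: {S—V, R—S, Q—S, P—S, R—U, R—T, T—W}.
Of the listed edges, {R—T, Q—S, P—S, R—S, R—U} are in the MST → 5.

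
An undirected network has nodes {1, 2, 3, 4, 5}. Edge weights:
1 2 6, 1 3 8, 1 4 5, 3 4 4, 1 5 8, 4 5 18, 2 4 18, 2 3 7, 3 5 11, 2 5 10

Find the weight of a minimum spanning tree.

Kruskal: consider edges lightest-first.
3 4 (4): add — endpoints in different components.
1 4 (5): add — endpoints in different components.
1 2 (6): add — endpoints in different components.
2 3 (7): skip — 2 and 3 already connected.
1 3 (8): skip — 1 and 3 already connected.
1 5 (8): add — endpoints in different components.
MST edges: 3 4, 1 4, 1 2, 1 5; total weight 4+5+6+8 = 23.

23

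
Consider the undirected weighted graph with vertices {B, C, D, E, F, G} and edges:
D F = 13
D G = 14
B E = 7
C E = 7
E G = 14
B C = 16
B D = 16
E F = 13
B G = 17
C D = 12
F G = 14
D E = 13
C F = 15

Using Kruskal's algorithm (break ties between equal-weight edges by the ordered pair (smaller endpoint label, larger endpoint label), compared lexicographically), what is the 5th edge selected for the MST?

Sort edges by weight, then run Kruskal:
B E (7): add. Components now {B,E} {C} {D} {F} {G}
C E (7): add. Components now {B,C,E} {D} {F} {G}
C D (12): add. Components now {B,C,D,E} {F} {G}
D E (13): skip — D and E already connected.
D F (13): add. Components now {B,C,D,E,F} {G}
E F (13): skip — E and F already connected.
D G (14): add. Components now {B,C,D,E,F,G}
The 5th edge added is D G.

D-G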